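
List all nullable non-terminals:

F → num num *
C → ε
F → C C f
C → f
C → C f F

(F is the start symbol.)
{ 'C' }

A non-terminal is nullable if it can derive ε (the empty string): either it has an ε-production, or it has a production whose right-hand side consists entirely of nullable non-terminals.

ε-productions: C → ε
So C is immediately nullable.
No further non-terminal can be added: every production for the remaining non-terminals contains a terminal or a non-nullable non-terminal.
Nullable = { 'C' }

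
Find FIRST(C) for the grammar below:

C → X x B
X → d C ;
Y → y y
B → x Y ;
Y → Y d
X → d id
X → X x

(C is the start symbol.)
{ 'd' }

To compute FIRST(C), examine every production with C on the left-hand side, reading each right-hand side left to right until a non-nullable symbol is reached.

FIRST sets of the other non-terminals involved (by the same procedure, iterated to a fixed point):
  FIRST(X) = { 'd' }

From C → X x B:
  - X is a non-terminal: add FIRST(X) \ {ε} = { 'd' }
    X is not nullable, so stop

Collecting: FIRST(C) = { 'd' }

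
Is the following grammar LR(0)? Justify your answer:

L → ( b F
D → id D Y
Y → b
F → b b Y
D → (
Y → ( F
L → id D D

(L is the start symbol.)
A grammar is LR(0) if no state in the canonical LR(0) collection has:
  - both a shift item (dot before a terminal) and a complete item (shift-reduce conflict), or
  - two or more complete items (reduce-reduce conflict; the accept item [L' → L .] counts as a complete item here).

Augment with L' → L and build the canonical LR(0) collection (I0 = CLOSURE({[L' → . L]}), then GOTO on every symbol after a dot until no new states appear). It has 18 states:
  I0: { [L → . ( b F], [L → . id D D], [L' → . L] }  — shift
  I1: { [L → ( . b F] }  — shift
  I2: { [L' → L .] }  — accept
  I3: { [D → . (], [D → . id D Y], [L → id . D D] }  — shift
  I4: { [D → ( .] }  — reduce
  I5: { [D → . (], [D → . id D Y], [L → id D . D] }  — shift
  I6: { [D → . (], [D → . id D Y], [D → id . D Y] }  — shift
  I7: { [D → id D . Y], [Y → . ( F], [Y → . b] }  — shift
  I8: { [F → . b b Y], [Y → ( . F] }  — shift
  I9: { [D → id D Y .] }  — reduce
  I10: { [Y → b .] }  — reduce
  I11: { [Y → ( F .] }  — reduce
  I12: { [F → b . b Y] }  — shift
  I13: { [F → b b . Y], [Y → . ( F], [Y → . b] }  — shift
  I14: { [F → b b Y .] }  — reduce
  I15: { [L → id D D .] }  — reduce
  I16: { [F → . b b Y], [L → ( b . F] }  — shift
  I17: { [L → ( b F .] }  — reduce

Every state is either a pure shift/goto state or contains exactly one complete item and nothing to shift — no conflicts. The grammar is LR(0).

Answer: Yes, the grammar is LR(0)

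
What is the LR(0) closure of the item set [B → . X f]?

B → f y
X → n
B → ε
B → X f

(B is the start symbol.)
Start with: [B → . X f]
  [B → . X f] has the dot before X: add [X → . n]
No further items can be added.

CLOSURE = { [B → . X f], [X → . n] }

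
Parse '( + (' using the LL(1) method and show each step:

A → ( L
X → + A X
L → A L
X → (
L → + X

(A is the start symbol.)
LL(1) parsing maintains a stack (initially the start symbol over $) and the input. At each step: if the stack top is a terminal, match it against the current input token; if it is a non-terminal N, replace it with the RHS of M[N, lookahead] (the unique production whose predict set contains the lookahead).

Stack is shown with the top on the left.

Stack  Input    Action
----------------------
A $    ( + ( $  output A → ( L
( L $  ( + ( $  match '('
L $    + ( $    output L → + X
+ X $  + ( $    match '+'
X $    ( $      output X → (
( $    ( $      match '('
$      $        accept

The string is accepted.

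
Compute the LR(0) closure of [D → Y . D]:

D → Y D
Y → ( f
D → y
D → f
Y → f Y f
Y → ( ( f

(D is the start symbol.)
Start with: [D → Y . D]
  [D → Y . D] has the dot before D: add [D → . Y D], [D → . y], [D → . f]
  [D → . Y D] has the dot before Y: add [Y → . ( f], [Y → . f Y f], [Y → . ( ( f]
No further items can be added.

CLOSURE = { [D → . Y D], [D → . f], [D → . y], [D → Y . D], [Y → . ( ( f], [Y → . ( f], [Y → . f Y f] }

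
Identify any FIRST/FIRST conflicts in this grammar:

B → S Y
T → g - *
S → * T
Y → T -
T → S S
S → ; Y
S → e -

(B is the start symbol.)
No FIRST/FIRST conflicts.

A FIRST/FIRST conflict occurs when two productions N → α and N → β for the same non-terminal have FIRST(α) ∩ FIRST(β) ≠ ∅ (with ε ∈ FIRST of a nullable right-hand side, so two nullable alternatives also conflict).

FIRST sets of the non-terminals at (or reachable through a nullable prefix from) the front of some alternative:
  FIRST(S) = { '*', ';', 'e' }

Productions for T:
  T → g - *: FIRST = { 'g' }
  T → S S: FIRST = { '*', ';', 'e' }
Productions for S:
  S → * T: FIRST = { '*' }
  S → ; Y: FIRST = { ';' }
  S → e -: FIRST = { 'e' }
B, Y have only one production, so no FIRST/FIRST conflict is possible there.

All alternatives of each non-terminal have pairwise disjoint FIRST sets.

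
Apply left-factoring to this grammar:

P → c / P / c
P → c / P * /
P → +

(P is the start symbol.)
P → c / P P'
P' → / c
P' → * /
P → +

Left-factoring transforms A → αβ₁ | αβ₂ into A → αA' and A' → β₁ | β₂
(α is the longest common prefix among the alternatives). Repeat until
no nonterminal has two alternatives with a common prefix.

Round 1: P has alternatives sharing prefix 'c / P'. Introduce P': P → c / P P'
  Add: P' → / c
  Add: P' → * /

No remaining common prefixes — done.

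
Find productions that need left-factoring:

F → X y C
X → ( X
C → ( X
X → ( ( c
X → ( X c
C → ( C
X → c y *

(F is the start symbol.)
Left-factoring is needed when two productions for the same non-terminal
share a common prefix on the right-hand side.

Productions for X:
  X → ( X
  X → ( ( c
  X → ( X c
  X → c y *
Productions for C:
  C → ( X
  C → ( C

Found common prefix '(' in productions for X
Found common prefix '(' in productions for C

Answer: Yes, X has productions with common prefix '('; C has productions with common prefix '('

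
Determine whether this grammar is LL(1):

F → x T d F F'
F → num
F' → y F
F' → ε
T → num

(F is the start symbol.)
A grammar is LL(1) if for each non-terminal N with multiple productions, the predict sets of those productions are pairwise disjoint, where PREDICT(N → α) = (FIRST(α) \ {ε}) ∪ (FOLLOW(N) if α ⇒* ε).

Relevant sets:
  FOLLOW(F') = { $, 'y' }

For F:
  PREDICT(F → x T d F F') = { 'x' }
  PREDICT(F → num) = { 'num' }
For F':
  PREDICT(F' → y F) = { 'y' }
  PREDICT(F' → ε) = { $, 'y' }
T has a single production, so nothing to check there.

Conflict found: Predict set conflict for F': { 'y' }
The grammar is NOT LL(1).

Answer: No. Predict set conflict for F': { 'y' }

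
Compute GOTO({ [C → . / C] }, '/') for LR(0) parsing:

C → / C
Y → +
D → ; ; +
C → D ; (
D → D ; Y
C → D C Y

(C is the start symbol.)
{ [C → . / C], [C → . D ; (], [C → . D C Y], [C → / . C], [D → . ; ; +], [D → . D ; Y] }

GOTO(I, '/') = CLOSURE({ [A → αX.β] : [A → α.Xβ] ∈ I, X = '/' })

Items with dot before '/', with the dot advanced:
  [C → . / C] → [C → / . C]
Closure of the advanced items:
  [C → / . C] has the dot before C: add [C → . / C], [C → . D ; (], [C → . D C Y]
  [C → . D ; (] has the dot before D: add [D → . ; ; +], [D → . D ; Y]

GOTO = { [C → . / C], [C → . D ; (], [C → . D C Y], [C → / . C], [D → . ; ; +], [D → . D ; Y] }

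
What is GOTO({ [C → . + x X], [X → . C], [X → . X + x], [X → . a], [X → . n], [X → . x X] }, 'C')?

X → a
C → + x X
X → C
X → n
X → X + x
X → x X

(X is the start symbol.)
GOTO(I, 'C') = CLOSURE({ [A → αX.β] : [A → α.Xβ] ∈ I, X = 'C' })

Items with dot before 'C', with the dot advanced:
  [X → . C] → [X → C .]
Closure adds nothing (no advanced item has the dot before a non-terminal).

GOTO = { [X → C .] }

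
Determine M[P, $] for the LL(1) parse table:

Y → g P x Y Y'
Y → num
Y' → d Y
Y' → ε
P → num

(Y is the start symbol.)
To find M[P, $], we find productions for P where $ is in the predict set (PREDICT(N → α) = (FIRST(α) \ {ε}) ∪ (FOLLOW(N) if α ⇒* ε)).

P → num: PREDICT = { 'num' }

M[P, $] is empty (no production applies)

Answer: Empty (error entry)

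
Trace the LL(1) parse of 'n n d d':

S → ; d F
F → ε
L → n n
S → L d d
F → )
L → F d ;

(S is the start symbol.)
LL(1) parsing maintains a stack (initially the start symbol over $) and the input. At each step: if the stack top is a terminal, match it against the current input token; if it is a non-terminal N, replace it with the RHS of M[N, lookahead] (the unique production whose predict set contains the lookahead).

Stack is shown with the top on the left.

Stack      Input      Action
----------------------------
S $        n n d d $  output S → L d d
L d d $    n n d d $  output L → n n
n n d d $  n n d d $  match 'n'
n d d $    n d d $    match 'n'
d d $      d d $      match 'd'
d $        d $        match 'd'
$          $          accept

The string is accepted.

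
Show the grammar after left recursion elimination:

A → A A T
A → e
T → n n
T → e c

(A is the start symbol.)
A is directly left-recursive. The standard transformation for
  A → A α₁ | ... | A α_m | β₁ | ... | β_n
is
  A  → β₁ A' | ... | β_n A'
  A' → α₁ A' | ... | α_m A' | ε

A → e becomes A → e A'
A → A A T becomes A' → A T A'
Add A' → ε

Productions for other non-terminals are unchanged:
  T → n n
  T → e c

Resulting grammar:
A → e A'
A' → A T A'
A' → ε
T → n n
T → e c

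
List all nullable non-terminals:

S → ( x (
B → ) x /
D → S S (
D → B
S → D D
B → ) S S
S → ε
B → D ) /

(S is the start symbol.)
ε-productions: S → ε
So S is immediately nullable.
No further non-terminal can be added: every production for the remaining non-terminals contains a terminal or a non-nullable non-terminal.
Nullable = { 'S' }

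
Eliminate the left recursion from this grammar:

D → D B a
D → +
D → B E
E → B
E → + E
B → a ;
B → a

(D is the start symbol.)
D → + D'
D → B E D'
D' → B a D'
D' → ε
E → B
E → + E
B → a ;
B → a

D is directly left-recursive. The standard transformation for
  A → A α₁ | ... | A α_m | β₁ | ... | β_n
is
  A  → β₁ A' | ... | β_n A'
  A' → α₁ A' | ... | α_m A' | ε

D → + becomes D → + D'
D → B E becomes D → B E D'
D → D B a becomes D' → B a D'
Add D' → ε

Productions for other non-terminals are unchanged:
  E → B
  E → + E
  B → a ;
  B → a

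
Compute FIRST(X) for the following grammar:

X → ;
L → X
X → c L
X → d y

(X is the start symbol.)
{ ';', 'c', 'd' }

From X → ;:
  - ';' is a terminal: add ';' and stop
From X → c L:
  - c is a terminal: add 'c' and stop
From X → d y:
  - d is a terminal: add 'd' and stop

Collecting: FIRST(X) = { ';', 'c', 'd' }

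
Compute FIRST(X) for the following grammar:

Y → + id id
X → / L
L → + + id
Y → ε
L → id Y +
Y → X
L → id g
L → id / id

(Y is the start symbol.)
To compute FIRST(X), examine every production with X on the left-hand side, reading each right-hand side left to right until a non-nullable symbol is reached.

From X → / L:
  - '/' is a terminal: add '/' and stop

Collecting: FIRST(X) = { '/' }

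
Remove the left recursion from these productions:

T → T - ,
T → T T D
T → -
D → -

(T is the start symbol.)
T is directly left-recursive. The standard transformation for
  A → A α₁ | ... | A α_m | β₁ | ... | β_n
is
  A  → β₁ A' | ... | β_n A'
  A' → α₁ A' | ... | α_m A' | ε

T → - becomes T → - T'
T → T - , becomes T' → - , T'
T → T T D becomes T' → T D T'
Add T' → ε

Productions for other non-terminals are unchanged:
  D → -

Resulting grammar:
T → - T'
T' → - , T'
T' → T D T'
T' → ε
D → -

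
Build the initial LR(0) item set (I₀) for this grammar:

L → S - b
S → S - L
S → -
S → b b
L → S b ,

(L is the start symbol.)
{ [L → . S - b], [L → . S b ,], [L' → . L], [S → . -], [S → . S - L], [S → . b b] }

First, augment the grammar with L' → L
I₀ = CLOSURE({ [L' → . L] }):
  [L' → . L] has the dot before L: add [L → . S - b], [L → . S b ,]
  [L → . S - b] has the dot before S: add [S → . S - L], [S → . -], [S → . b b]
No further items can be added.

I₀ = { [L → . S - b], [L → . S b ,], [L' → . L], [S → . -], [S → . S - L], [S → . b b] }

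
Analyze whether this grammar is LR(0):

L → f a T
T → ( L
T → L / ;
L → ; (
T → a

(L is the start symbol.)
Yes, the grammar is LR(0)

A grammar is LR(0) if no state in the canonical LR(0) collection has:
  - both a shift item (dot before a terminal) and a complete item (shift-reduce conflict), or
  - two or more complete items (reduce-reduce conflict; the accept item [L' → L .] counts as a complete item here).

Augment with L' → L and build the canonical LR(0) collection (I0 = CLOSURE({[L' → . L]}), then GOTO on every symbol after a dot until no new states appear). It has 13 states:
  I0: { [L → . ; (], [L → . f a T], [L' → . L] }  — shift
  I1: { [L → ; . (] }  — shift
  I2: { [L' → L .] }  — accept
  I3: { [L → f . a T] }  — shift
  I4: { [L → . ; (], [L → . f a T], [L → f a . T], [T → . ( L], [T → . L / ;], [T → . a] }  — shift
  I5: { [L → . ; (], [L → . f a T], [T → ( . L] }  — shift
  I6: { [T → L . / ;] }  — shift
  I7: { [L → f a T .] }  — reduce
  I8: { [T → a .] }  — reduce
  I9: { [T → L / . ;] }  — shift
  I10: { [T → L / ; .] }  — reduce
  I11: { [T → ( L .] }  — reduce
  I12: { [L → ; ( .] }  — reduce

Every state is either a pure shift/goto state or contains exactly one complete item and nothing to shift — no conflicts. The grammar is LR(0).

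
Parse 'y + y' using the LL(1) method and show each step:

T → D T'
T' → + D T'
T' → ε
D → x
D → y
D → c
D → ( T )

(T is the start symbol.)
LL(1) parsing maintains a stack (initially the start symbol over $) and the input. At each step: if the stack top is a terminal, match it against the current input token; if it is a non-terminal N, replace it with the RHS of M[N, lookahead] (the unique production whose predict set contains the lookahead).

Stack is shown with the top on the left.

Stack     Input    Action
-------------------------
T $       y + y $  output T → D T'
D T' $    y + y $  output D → y
y T' $    y + y $  match 'y'
T' $      + y $    output T' → + D T'
+ D T' $  + y $    match '+'
D T' $    y $      output D → y
y T' $    y $      match 'y'
T' $      $        output T' → ε
$         $        accept

The string is accepted.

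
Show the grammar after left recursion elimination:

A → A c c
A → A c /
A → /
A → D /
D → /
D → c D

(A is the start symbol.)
A → / A'
A → D / A'
A' → c c A'
A' → c / A'
A' → ε
D → /
D → c D

A is directly left-recursive. The standard transformation for
  A → A α₁ | ... | A α_m | β₁ | ... | β_n
is
  A  → β₁ A' | ... | β_n A'
  A' → α₁ A' | ... | α_m A' | ε

A → / becomes A → / A'
A → D / becomes A → D / A'
A → A c c becomes A' → c c A'
A → A c / becomes A' → c / A'
Add A' → ε

Productions for other non-terminals are unchanged:
  D → /
  D → c D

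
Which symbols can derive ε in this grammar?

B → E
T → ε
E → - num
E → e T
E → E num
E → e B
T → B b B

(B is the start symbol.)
{ 'T' }

A non-terminal is nullable if it can derive ε (the empty string): either it has an ε-production, or it has a production whose right-hand side consists entirely of nullable non-terminals.

ε-productions: T → ε
So T is immediately nullable.
No further non-terminal can be added: every production for the remaining non-terminals contains a terminal or a non-nullable non-terminal.
Nullable = { 'T' }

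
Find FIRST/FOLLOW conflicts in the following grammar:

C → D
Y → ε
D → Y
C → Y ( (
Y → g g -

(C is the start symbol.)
No FIRST/FOLLOW conflicts.

Nullable non-terminals: C, D, Y.
FIRST sets used below: FIRST(D) = { 'g', ε }, FIRST(Y) = { 'g', ε }

C: nullable alternative(s) C → D; FOLLOW(C) = { $ }
  C → D: FIRST \ {ε} = { 'g' } — this is the only nullable alternative, skip
  C → Y ( (: FIRST \ {ε} = { '(', 'g' } — disjoint from FOLLOW(C)
D has a nullable alternative but only one production, so nothing to check.

Y: nullable alternative(s) Y → ε; FOLLOW(Y) = { $, '(' }
  Y → ε: FIRST \ {ε} = { } — this is the only nullable alternative, skip
  Y → g g -: FIRST \ {ε} = { 'g' } — disjoint from FOLLOW(Y)

No FIRST/FOLLOW conflicts found.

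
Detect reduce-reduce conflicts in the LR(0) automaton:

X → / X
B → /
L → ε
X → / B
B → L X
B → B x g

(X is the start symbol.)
Yes — I3: [B → / .] vs [L → .]

A reduce-reduce conflict occurs when an LR(0) state has two complete items [A → α .] and [B → β .] — both call for a reduction, and with no lookahead the parser cannot choose between them.

Augment with X' → X and build the canonical LR(0) collection (I0 = CLOSURE({[X' → . X]}), then GOTO on every symbol after a dot until no new states appear). It has 10 states:
  I0: { [X → . / B], [X → . / X], [X' → . X] }  — shift
  I1: { [B → . /], [B → . B x g], [B → . L X], [L → .], [X → . / B], [X → . / X], [X → / . B], [X → / . X] }  — shift, reduce
  I2: { [X' → X .] }  — accept
  I3: { [B → . /], [B → . B x g], [B → . L X], [B → / .], [L → .], [X → . / B], [X → . / X], [X → / . B], [X → / . X] }  — shift, 2 reduces
  I4: { [B → B . x g], [X → / B .] }  — shift, reduce
  I5: { [B → L . X], [X → . / B], [X → . / X] }  — shift
  I6: { [X → / X .] }  — reduce
  I7: { [B → L X .] }  — reduce
  I8: { [B → B x . g] }  — shift
  I9: { [B → B x g .] }  — reduce

I3 contains complete items [B → / .], [L → .] — reduce-reduce conflict.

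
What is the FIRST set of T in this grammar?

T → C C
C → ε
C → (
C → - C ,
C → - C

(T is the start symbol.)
FIRST sets of the other non-terminals involved (by the same procedure, iterated to a fixed point):
  FIRST(C) = { '(', '-', ε }

From T → C C:
  - C is a non-terminal: add FIRST(C) \ {ε} = { '(', '-' }
    C is nullable, so continue to the next symbol
  - C is a non-terminal: add FIRST(C) \ {ε} = { '(', '-' }
    C is nullable and nothing follows, so the whole right-hand side can vanish: ε ∈ FIRST(T)

Collecting: FIRST(T) = { '(', '-', ε }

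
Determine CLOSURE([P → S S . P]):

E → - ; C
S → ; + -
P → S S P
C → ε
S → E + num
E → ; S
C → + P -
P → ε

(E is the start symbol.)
To compute CLOSURE, for each item [A → α.Bβ] where B is a non-terminal, add [B → .γ] for all productions B → γ; repeat for the newly added items until nothing changes.

Start with: [P → S S . P]
  [P → S S . P] has the dot before P: add [P → . S S P], [P → .]
  [P → . S S P] has the dot before S: add [S → . ; + -], [S → . E + num]
  [S → . E + num] has the dot before E: add [E → . - ; C], [E → . ; S]
No further items can be added.

CLOSURE = { [E → . - ; C], [E → . ; S], [P → . S S P], [P → .], [P → S S . P], [S → . ; + -], [S → . E + num] }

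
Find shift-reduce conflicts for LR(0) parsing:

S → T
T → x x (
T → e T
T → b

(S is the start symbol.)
Augment with S' → S and build the canonical LR(0) collection (I0 = CLOSURE({[S' → . S]}), then GOTO on every symbol after a dot until no new states appear). It has 9 states:
  I0: { [S → . T], [S' → . S], [T → . b], [T → . e T], [T → . x x (] }  — shift
  I1: { [S' → S .] }  — accept
  I2: { [S → T .] }  — reduce
  I3: { [T → b .] }  — reduce
  I4: { [T → . b], [T → . e T], [T → . x x (], [T → e . T] }  — shift
  I5: { [T → x . x (] }  — shift
  I6: { [T → x x . (] }  — shift
  I7: { [T → x x ( .] }  — reduce
  I8: { [T → e T .] }  — reduce

No state contains both a complete item and a shift item.

Answer: No shift-reduce conflicts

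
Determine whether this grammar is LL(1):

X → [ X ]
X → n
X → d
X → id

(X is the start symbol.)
Yes, the grammar is LL(1).

A grammar is LL(1) if for each non-terminal N with multiple productions, the predict sets of those productions are pairwise disjoint, where PREDICT(N → α) = (FIRST(α) \ {ε}) ∪ (FOLLOW(N) if α ⇒* ε).

For X:
  PREDICT(X → '[' X ']') = { '[' }
  PREDICT(X → n) = { 'n' }
  PREDICT(X → d) = { 'd' }
  PREDICT(X → id) = { 'id' }

All predict sets are disjoint. The grammar IS LL(1).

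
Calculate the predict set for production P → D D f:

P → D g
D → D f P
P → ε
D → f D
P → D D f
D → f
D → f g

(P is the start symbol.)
PREDICT(P → D D f) = (FIRST(RHS) \ {ε}) ∪ (FOLLOW(P) if ε ∈ FIRST(RHS), i.e. RHS ⇒* ε)
FIRST(D) = { 'f' }
FIRST(D D f) = { 'f' }
ε ∉ FIRST(D D f), so FOLLOW(P) is not added.
PREDICT(P → D D f) = { 'f' }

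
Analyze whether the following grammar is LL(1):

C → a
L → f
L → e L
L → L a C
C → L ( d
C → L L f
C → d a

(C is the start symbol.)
No. Predict set conflict for C: { 'e', 'f' }

A grammar is LL(1) if for each non-terminal N with multiple productions, the predict sets of those productions are pairwise disjoint, where PREDICT(N → α) = (FIRST(α) \ {ε}) ∪ (FOLLOW(N) if α ⇒* ε).

Relevant sets:
  FIRST(L) = { 'e', 'f' }

For C:
  PREDICT(C → a) = { 'a' }
  PREDICT(C → L '(' d) = { 'e', 'f' }
  PREDICT(C → L L f) = { 'e', 'f' }
  PREDICT(C → d a) = { 'd' }
For L:
  PREDICT(L → f) = { 'f' }
  PREDICT(L → e L) = { 'e' }
  PREDICT(L → L a C) = { 'e', 'f' }

Conflict found: Predict set conflict for C: { 'e', 'f' }
The grammar is NOT LL(1).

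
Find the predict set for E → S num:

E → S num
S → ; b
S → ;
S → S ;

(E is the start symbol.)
PREDICT(E → S num) = (FIRST(RHS) \ {ε}) ∪ (FOLLOW(E) if ε ∈ FIRST(RHS), i.e. RHS ⇒* ε)
FIRST(S) = { ';' }
FIRST(S num) = { ';' }
ε ∉ FIRST(S num), so FOLLOW(E) is not added.
PREDICT(E → S num) = { ';' }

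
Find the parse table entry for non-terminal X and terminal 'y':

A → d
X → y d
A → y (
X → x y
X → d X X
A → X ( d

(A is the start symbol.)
To find M[X, 'y'], we find productions for X where 'y' is in the predict set (PREDICT(N → α) = (FIRST(α) \ {ε}) ∪ (FOLLOW(N) if α ⇒* ε)).

X → y d: PREDICT = { 'y' }
  'y' is in predict set, so this production goes in M[X, 'y']
X → x y: PREDICT = { 'x' }
X → d X X: PREDICT = { 'd' }

M[X, 'y'] = X → y d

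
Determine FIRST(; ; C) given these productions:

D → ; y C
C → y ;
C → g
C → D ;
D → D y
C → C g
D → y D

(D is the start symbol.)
To compute FIRST(; ; C), process the symbols left to right:
Symbol ; is a terminal. Add ';' and stop.
FIRST(; ; C) = { ';' }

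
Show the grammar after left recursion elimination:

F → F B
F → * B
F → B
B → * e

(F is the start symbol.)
F → * B F'
F → B F'
F' → B F'
F' → ε
B → * e

F is directly left-recursive. The standard transformation for
  A → A α₁ | ... | A α_m | β₁ | ... | β_n
is
  A  → β₁ A' | ... | β_n A'
  A' → α₁ A' | ... | α_m A' | ε

F → * B becomes F → * B F'
F → B becomes F → B F'
F → F B becomes F' → B F'
Add F' → ε

Productions for other non-terminals are unchanged:
  B → * e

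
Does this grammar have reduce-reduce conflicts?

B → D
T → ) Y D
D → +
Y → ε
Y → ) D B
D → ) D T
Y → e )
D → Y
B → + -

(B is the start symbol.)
Yes — I14: [D → Y .] vs [Y → .]

Augment with B' → B and build the canonical LR(0) collection (I0 = CLOSURE({[B' → . B]}), then GOTO on every symbol after a dot until no new states appear). It has 16 states:
  I0: { [B → . + -], [B → . D], [B' → . B], [D → . ) D T], [D → . +], [D → . Y], [Y → . ) D B], [Y → . e )], [Y → .] }  — shift, reduce
  I1: { [D → ) . D T], [D → . ) D T], [D → . +], [D → . Y], [Y → ) . D B], [Y → . ) D B], [Y → . e )], [Y → .] }  — shift, reduce
  I2: { [B → + . -], [D → + .] }  — shift, reduce
  I3: { [B' → B .] }  — accept
  I4: { [B → D .] }  — reduce
  I5: { [D → Y .] }  — reduce
  I6: { [Y → e . )] }  — shift
  I7: { [Y → e ) .] }  — reduce
  I8: { [B → + - .] }  — reduce
  I9: { [D → + .] }  — reduce
  I10: { [B → . + -], [B → . D], [D → ) D . T], [D → . ) D T], [D → . +], [D → . Y], [T → . ) Y D], [Y → ) D . B], [Y → . ) D B], [Y → . e )], [Y → .] }  — shift, reduce
  I11: { [D → ) . D T], [D → . ) D T], [D → . +], [D → . Y], [T → ) . Y D], [Y → ) . D B], [Y → . ) D B], [Y → . e )], [Y → .] }  — shift, reduce
  I12: { [Y → ) D B .] }  — reduce
  I13: { [D → ) D T .] }  — reduce
  I14: { [D → . ) D T], [D → . +], [D → . Y], [D → Y .], [T → ) Y . D], [Y → . ) D B], [Y → . e )], [Y → .] }  — shift, 2 reduces
  I15: { [T → ) Y D .] }  — reduce

I14 contains complete items [D → Y .], [Y → .] — reduce-reduce conflict.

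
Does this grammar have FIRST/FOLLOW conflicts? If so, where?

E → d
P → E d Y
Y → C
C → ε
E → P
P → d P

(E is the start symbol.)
A FIRST/FOLLOW conflict occurs when a non-terminal N has a nullable alternative N → β (β ⇒* ε) and another alternative N → α with FIRST(α) ∩ FOLLOW(N) ≠ ∅: on such a lookahead the parser cannot decide between expanding α and letting N vanish via β.

Nullable non-terminals: C, Y.
C has a nullable alternative but only one production, so nothing to check.
Y has a nullable alternative but only one production, so nothing to check.

E, P have no nullable alternative, so no FIRST/FOLLOW check is needed there.

No FIRST/FOLLOW conflicts found.

Answer: No FIRST/FOLLOW conflicts.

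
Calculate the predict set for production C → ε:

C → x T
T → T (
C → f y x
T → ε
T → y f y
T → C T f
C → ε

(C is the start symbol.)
{ $, '(', 'f', 'x', 'y' }

PREDICT(C → ε) = (FIRST(RHS) \ {ε}) ∪ (FOLLOW(C) if ε ∈ FIRST(RHS), i.e. RHS ⇒* ε)
The right-hand side is ε (FIRST(ε) = { ε }), so the predict set is FOLLOW(C) = { $, '(', 'f', 'x', 'y' }
PREDICT(C → ε) = { $, '(', 'f', 'x', 'y' }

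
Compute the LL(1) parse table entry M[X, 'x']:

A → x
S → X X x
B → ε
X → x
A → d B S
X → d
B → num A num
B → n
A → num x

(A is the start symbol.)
To find M[X, 'x'], we find productions for X where 'x' is in the predict set (PREDICT(N → α) = (FIRST(α) \ {ε}) ∪ (FOLLOW(N) if α ⇒* ε)).

X → x: PREDICT = { 'x' }
  'x' is in predict set, so this production goes in M[X, 'x']
X → d: PREDICT = { 'd' }

M[X, 'x'] = X → x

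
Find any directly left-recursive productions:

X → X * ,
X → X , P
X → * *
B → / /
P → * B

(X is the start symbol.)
X → X * ,: LEFT RECURSIVE (starts with X)
X → X , P: LEFT RECURSIVE (starts with X)
X → * *: starts with '*'
B → / /: starts with '/'
P → * B: starts with '*'

The grammar has direct left recursion on: X.

Answer: Yes, X is left-recursive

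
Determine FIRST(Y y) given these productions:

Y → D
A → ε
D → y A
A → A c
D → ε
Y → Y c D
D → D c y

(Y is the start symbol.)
FIRST sets of the non-terminals involved (from the grammar, by fixed-point iteration):
  FIRST(Y) = { 'c', 'y', ε }

To compute FIRST(Y y), process the symbols left to right:
Symbol Y is a non-terminal. Add FIRST(Y) \ {ε} = { 'c', 'y' }
Y is nullable (ε ∈ FIRST(Y)), continue to the next symbol.
Symbol y is a terminal. Add 'y' and stop.
FIRST(Y y) = { 'c', 'y' }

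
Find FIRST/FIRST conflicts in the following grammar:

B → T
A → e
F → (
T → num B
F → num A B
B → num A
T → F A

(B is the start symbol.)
Yes. B → T / B → num A on { 'num' }; T → num B / T → F A on { 'num' }

FIRST sets of the non-terminals at (or reachable through a nullable prefix from) the front of some alternative:
  FIRST(T) = { '(', 'num' }
  FIRST(F) = { '(', 'num' }

Productions for B:
  B → T: FIRST = { '(', 'num' }
  B → num A: FIRST = { 'num' }
Productions for F:
  F → (: FIRST = { '(' }
  F → num A B: FIRST = { 'num' }
Productions for T:
  T → num B: FIRST = { 'num' }
  T → F A: FIRST = { '(', 'num' }
A has only one production, so no FIRST/FIRST conflict is possible there.

Conflict for B: B → T and B → num A
  Overlap: { 'num' }
Conflict for T: T → num B and T → F A
  Overlap: { 'num' }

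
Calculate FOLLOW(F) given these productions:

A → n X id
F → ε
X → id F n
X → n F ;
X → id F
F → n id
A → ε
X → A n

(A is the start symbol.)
To compute FOLLOW(F), find every occurrence of F on a right-hand side N → α F β: add FIRST(β) \ {ε}, and if β is empty or nullable also add FOLLOW(N). Iterate to a fixed point.

In X → id F n: F is followed by n, add FIRST(n) \ {ε} = { 'n' }
In X → n F ;: F is followed by ';', add FIRST(';') \ {ε} = { ';' }
In X → id F: F is at the end, add FOLLOW(X)

The FOLLOW sets referred to above (computed the same way, to a fixed point):
  FOLLOW(X) = { 'id' }

Taking the union: FOLLOW(F) = { ';', 'id', 'n' }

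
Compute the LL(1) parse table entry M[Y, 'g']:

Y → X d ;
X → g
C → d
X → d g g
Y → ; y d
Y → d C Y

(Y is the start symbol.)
To find M[Y, 'g'], we find productions for Y where 'g' is in the predict set (PREDICT(N → α) = (FIRST(α) \ {ε}) ∪ (FOLLOW(N) if α ⇒* ε)).

Relevant sets:
  FIRST(X) = { 'd', 'g' }

Y → X d ;: PREDICT = { 'd', 'g' }
  'g' is in predict set, so this production goes in M[Y, 'g']
Y → ; y d: PREDICT = { ';' }
Y → d C Y: PREDICT = { 'd' }

M[Y, 'g'] = Y → X d ;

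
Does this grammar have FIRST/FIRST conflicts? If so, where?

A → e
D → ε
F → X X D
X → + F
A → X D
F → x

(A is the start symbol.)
No FIRST/FIRST conflicts.

FIRST sets of the non-terminals at (or reachable through a nullable prefix from) the front of some alternative:
  FIRST(X) = { '+' }

Productions for A:
  A → e: FIRST = { 'e' }
  A → X D: FIRST = { '+' }
Productions for F:
  F → X X D: FIRST = { '+' }
  F → x: FIRST = { 'x' }
D, X have only one production, so no FIRST/FIRST conflict is possible there.

All alternatives of each non-terminal have pairwise disjoint FIRST sets.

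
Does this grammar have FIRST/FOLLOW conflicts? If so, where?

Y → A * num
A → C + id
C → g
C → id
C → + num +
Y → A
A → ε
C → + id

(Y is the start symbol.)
No FIRST/FOLLOW conflicts.

A FIRST/FOLLOW conflict occurs when a non-terminal N has a nullable alternative N → β (β ⇒* ε) and another alternative N → α with FIRST(α) ∩ FOLLOW(N) ≠ ∅: on such a lookahead the parser cannot decide between expanding α and letting N vanish via β.

Nullable non-terminals: A, Y.
FIRST sets used below: FIRST(C) = { '+', 'g', 'id' }, FIRST(A) = { '+', 'g', 'id', ε }

A: nullable alternative(s) A → ε; FOLLOW(A) = { $, '*' }
  A → C + id: FIRST \ {ε} = { '+', 'g', 'id' } — disjoint from FOLLOW(A)
  A → ε: FIRST \ {ε} = { } — this is the only nullable alternative, skip

Y: nullable alternative(s) Y → A; FOLLOW(Y) = { $ }
  Y → A * num: FIRST \ {ε} = { '*', '+', 'g', 'id' } — disjoint from FOLLOW(Y)
  Y → A: FIRST \ {ε} = { '+', 'g', 'id' } — this is the only nullable alternative, skip

C has no nullable alternative, so no FIRST/FOLLOW check is needed there.

No FIRST/FOLLOW conflicts found.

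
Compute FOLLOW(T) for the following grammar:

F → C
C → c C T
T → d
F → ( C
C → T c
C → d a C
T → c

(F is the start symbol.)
In C → c C T: T is at the end, add FOLLOW(C)
In C → T c: T is followed by c, add FIRST(c) \ {ε} = { 'c' }

The FOLLOW sets referred to above (computed the same way, to a fixed point):
  FOLLOW(C) = { $, 'c', 'd' }

Taking the union: FOLLOW(T) = { $, 'c', 'd' }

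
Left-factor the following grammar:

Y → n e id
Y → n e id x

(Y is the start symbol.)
Y → n e id Y'
Y' → ε
Y' → x

Left-factoring transforms A → αβ₁ | αβ₂ into A → αA' and A' → β₁ | β₂
(α is the longest common prefix among the alternatives). Repeat until
no nonterminal has two alternatives with a common prefix.

Round 1: Y has alternatives sharing prefix 'n e id'. Introduce Y': Y → n e id Y'
  Add: Y' → ε
  Add: Y' → x

No remaining common prefixes — done.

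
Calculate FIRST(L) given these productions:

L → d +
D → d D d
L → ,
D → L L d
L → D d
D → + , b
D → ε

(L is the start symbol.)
To compute FIRST(L), examine every production with L on the left-hand side, reading each right-hand side left to right until a non-nullable symbol is reached.

FIRST sets of the other non-terminals involved (by the same procedure, iterated to a fixed point):
  FIRST(D) = { '+', ',', 'd', ε }

From L → d +:
  - d is a terminal: add 'd' and stop
From L → ,:
  - ',' is a terminal: add ',' and stop
From L → D d:
  - D is a non-terminal: add FIRST(D) \ {ε} = { '+', ',', 'd' }
    D is nullable, so continue to the next symbol
  - d is a terminal: add 'd' and stop

Collecting: FIRST(L) = { '+', ',', 'd' }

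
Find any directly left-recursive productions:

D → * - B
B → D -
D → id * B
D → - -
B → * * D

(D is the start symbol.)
No direct left recursion

Direct left recursion occurs when N → N α for some non-terminal N (the right-hand side begins with the left-hand side itself).

D → * - B: starts with '*'
B → D -: starts with D
D → id * B: starts with id
D → - -: starts with '-'
B → * * D: starts with '*'

No direct left recursion found.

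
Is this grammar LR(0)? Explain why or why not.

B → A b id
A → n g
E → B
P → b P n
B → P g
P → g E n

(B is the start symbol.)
Augment with B' → B and build the canonical LR(0) collection (I0 = CLOSURE({[B' → . B]}), then GOTO on every symbol after a dot until no new states appear). It has 16 states:
  I0: { [A → . n g], [B → . A b id], [B → . P g], [B' → . B], [P → . b P n], [P → . g E n] }  — shift
  I1: { [B → A . b id] }  — shift
  I2: { [B' → B .] }  — accept
  I3: { [B → P . g] }  — shift
  I4: { [P → . b P n], [P → . g E n], [P → b . P n] }  — shift
  I5: { [A → . n g], [B → . A b id], [B → . P g], [E → . B], [P → . b P n], [P → . g E n], [P → g . E n] }  — shift
  I6: { [A → n . g] }  — shift
  I7: { [A → n g .] }  — reduce
  I8: { [E → B .] }  — reduce
  I9: { [P → g E . n] }  — shift
  I10: { [P → g E n .] }  — reduce
  I11: { [P → b P . n] }  — shift
  I12: { [P → b P n .] }  — reduce
  I13: { [B → P g .] }  — reduce
  I14: { [B → A b . id] }  — shift
  I15: { [B → A b id .] }  — reduce

Every state is either a pure shift/goto state or contains exactly one complete item and nothing to shift — no conflicts. The grammar is LR(0).

Answer: Yes, the grammar is LR(0)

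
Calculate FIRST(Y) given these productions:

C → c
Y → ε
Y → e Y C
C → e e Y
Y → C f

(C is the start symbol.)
To compute FIRST(Y), examine every production with Y on the left-hand side, reading each right-hand side left to right until a non-nullable symbol is reached.

FIRST sets of the other non-terminals involved (by the same procedure, iterated to a fixed point):
  FIRST(C) = { 'c', 'e' }

From Y → ε:
  - ε-production, so ε ∈ FIRST(Y)
From Y → e Y C:
  - e is a terminal: add 'e' and stop
From Y → C f:
  - C is a non-terminal: add FIRST(C) \ {ε} = { 'c', 'e' }
    C is not nullable, so stop

Collecting: FIRST(Y) = { 'c', 'e', ε }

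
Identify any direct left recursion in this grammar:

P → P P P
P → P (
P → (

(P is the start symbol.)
Direct left recursion occurs when N → N α for some non-terminal N (the right-hand side begins with the left-hand side itself).

P → P P P: LEFT RECURSIVE (starts with P)
P → P (: LEFT RECURSIVE (starts with P)
P → (: starts with '('

The grammar has direct left recursion on: P.

Answer: Yes, P is left-recursive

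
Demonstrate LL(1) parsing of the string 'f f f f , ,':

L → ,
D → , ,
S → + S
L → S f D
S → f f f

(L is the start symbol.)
Stack is shown with the top on the left.

Stack        Input          Action
----------------------------------
L $          f f f f , , $  output L → S f D
S f D $      f f f f , , $  output S → f f f
f f f f D $  f f f f , , $  match 'f'
f f f D $    f f f , , $    match 'f'
f f D $      f f , , $      match 'f'
f D $        f , , $        match 'f'
D $          , , $          output D → , ,
, , $        , , $          match ','
, $          , $            match ','
$            $              accept

The string is accepted.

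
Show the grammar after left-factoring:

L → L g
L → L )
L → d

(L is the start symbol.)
L → L L'
L' → g
L' → )
L → d

Left-factoring transforms A → αβ₁ | αβ₂ into A → αA' and A' → β₁ | β₂
(α is the longest common prefix among the alternatives). Repeat until
no nonterminal has two alternatives with a common prefix.

Round 1: L has alternatives sharing prefix 'L'. Introduce L': L → L L'
  Add: L' → g
  Add: L' → )

No remaining common prefixes — done.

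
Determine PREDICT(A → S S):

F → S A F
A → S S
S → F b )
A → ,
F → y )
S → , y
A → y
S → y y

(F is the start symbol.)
PREDICT(A → S S) = (FIRST(RHS) \ {ε}) ∪ (FOLLOW(A) if ε ∈ FIRST(RHS), i.e. RHS ⇒* ε)
FIRST(S) = { ',', 'y' }
FIRST(S S) = { ',', 'y' }
ε ∉ FIRST(S S), so FOLLOW(A) is not added.
PREDICT(A → S S) = { ',', 'y' }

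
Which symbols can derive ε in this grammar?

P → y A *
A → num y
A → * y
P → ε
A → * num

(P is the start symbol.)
{ 'P' }

A non-terminal is nullable if it can derive ε (the empty string): either it has an ε-production, or it has a production whose right-hand side consists entirely of nullable non-terminals.

ε-productions: P → ε
So P is immediately nullable.
No further non-terminal can be added: every production for the remaining non-terminals contains a terminal or a non-nullable non-terminal.
Nullable = { 'P' }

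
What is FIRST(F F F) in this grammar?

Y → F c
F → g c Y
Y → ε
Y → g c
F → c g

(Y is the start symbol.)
FIRST sets of the non-terminals involved (from the grammar, by fixed-point iteration):
  FIRST(F) = { 'c', 'g' }

To compute FIRST(F F F), process the symbols left to right:
Symbol F is a non-terminal. Add FIRST(F) \ {ε} = { 'c', 'g' }
F is not nullable (ε ∉ FIRST(F)), so stop here.
FIRST(F F F) = { 'c', 'g' }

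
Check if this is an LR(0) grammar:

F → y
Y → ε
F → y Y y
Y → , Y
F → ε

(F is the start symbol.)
Augment with F' → F and build the canonical LR(0) collection (I0 = CLOSURE({[F' → . F]}), then GOTO on every symbol after a dot until no new states appear). It has 7 states:
  I0: { [F → . y Y y], [F → . y], [F → .], [F' → . F] }  — shift, reduce
  I1: { [F' → F .] }  — accept
  I2: { [F → y . Y y], [F → y .], [Y → . , Y], [Y → .] }  — shift, 2 reduces
  I3: { [Y → , . Y], [Y → . , Y], [Y → .] }  — shift, reduce
  I4: { [F → y Y . y] }  — shift
  I5: { [F → y Y y .] }  — reduce
  I6: { [Y → , Y .] }  — reduce

Conflict in state I0:
  Shift-reduce conflict between [F → .] and [F → . y]
So the grammar is NOT LR(0).

Answer: No. Shift-reduce conflict between [F → .] and [F → . y]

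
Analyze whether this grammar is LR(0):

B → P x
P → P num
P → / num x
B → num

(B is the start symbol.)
Augment with B' → B and build the canonical LR(0) collection (I0 = CLOSURE({[B' → . B]}), then GOTO on every symbol after a dot until no new states appear). It has 9 states:
  I0: { [B → . P x], [B → . num], [B' → . B], [P → . / num x], [P → . P num] }  — shift
  I1: { [P → / . num x] }  — shift
  I2: { [B' → B .] }  — accept
  I3: { [B → P . x], [P → P . num] }  — shift
  I4: { [B → num .] }  — reduce
  I5: { [P → P num .] }  — reduce
  I6: { [B → P x .] }  — reduce
  I7: { [P → / num . x] }  — shift
  I8: { [P → / num x .] }  — reduce

Every state is either a pure shift/goto state or contains exactly one complete item and nothing to shift — no conflicts. The grammar is LR(0).

Answer: Yes, the grammar is LR(0)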